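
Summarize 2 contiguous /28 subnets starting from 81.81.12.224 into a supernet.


Original prefix: /28
Number of subnets: 2 = 2^1
New prefix = 28 - 1 = 27
Supernet: 81.81.12.224/27


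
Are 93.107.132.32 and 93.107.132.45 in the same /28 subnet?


Mask: 255.255.255.240
93.107.132.32 AND mask = 93.107.132.32
93.107.132.45 AND mask = 93.107.132.32
Yes, same subnet (93.107.132.32)


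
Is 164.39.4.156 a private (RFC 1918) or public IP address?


RFC 1918 private ranges:
  10.0.0.0/8 (10.0.0.0 - 10.255.255.255)
  172.16.0.0/12 (172.16.0.0 - 172.31.255.255)
  192.168.0.0/16 (192.168.0.0 - 192.168.255.255)
Public (not in any RFC 1918 range)


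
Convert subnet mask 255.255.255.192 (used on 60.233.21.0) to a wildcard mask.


Subnet mask: 255.255.255.192
Wildcard = 255.255.255.255 - subnet mask
255 - 255 = 0
255 - 255 = 0
255 - 255 = 0
255 - 192 = 63
Wildcard: 0.0.0.63


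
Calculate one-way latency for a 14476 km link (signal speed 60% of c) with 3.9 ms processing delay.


Speed = 0.6 * 3e5 km/s = 180000 km/s
Propagation delay = 14476 / 180000 = 0.0804 s = 80.4222 ms
Processing delay = 3.9 ms
Total one-way latency = 84.3222 ms


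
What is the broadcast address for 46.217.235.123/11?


Network: 46.192.0.0/11
Host bits = 21
Set all host bits to 1:
Broadcast: 46.223.255.255


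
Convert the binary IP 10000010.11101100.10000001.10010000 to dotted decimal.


10000010 = 130
11101100 = 236
10000001 = 129
10010000 = 144
IP: 130.236.129.144


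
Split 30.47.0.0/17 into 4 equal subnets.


New prefix = 17 + 2 = 19
Each subnet has 8192 addresses
  30.47.0.0/19
  30.47.32.0/19
  30.47.64.0/19
  30.47.96.0/19
Subnets: 30.47.0.0/19, 30.47.32.0/19, 30.47.64.0/19, 30.47.96.0/19


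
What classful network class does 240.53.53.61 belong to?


First octet: 240
Binary: 11110000
1111xxxx -> Class E (240-255)
Class E (reserved), default mask N/A


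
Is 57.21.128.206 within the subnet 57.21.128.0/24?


Subnet network: 57.21.128.0
Test IP AND mask: 57.21.128.0
Yes, 57.21.128.206 is in 57.21.128.0/24


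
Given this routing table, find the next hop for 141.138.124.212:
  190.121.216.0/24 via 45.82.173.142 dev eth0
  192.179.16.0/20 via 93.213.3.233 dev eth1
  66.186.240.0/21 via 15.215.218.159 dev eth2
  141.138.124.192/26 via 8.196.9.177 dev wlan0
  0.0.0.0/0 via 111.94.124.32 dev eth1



Longest prefix match for 141.138.124.212:
  /24 190.121.216.0: no
  /20 192.179.16.0: no
  /21 66.186.240.0: no
  /26 141.138.124.192: MATCH
  /0 0.0.0.0: MATCH
Selected: next-hop 8.196.9.177 via wlan0 (matched /26)


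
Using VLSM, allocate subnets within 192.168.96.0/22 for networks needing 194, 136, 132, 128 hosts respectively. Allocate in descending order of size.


194 hosts -> /24 (254 usable): 192.168.96.0/24
136 hosts -> /24 (254 usable): 192.168.97.0/24
132 hosts -> /24 (254 usable): 192.168.98.0/24
128 hosts -> /24 (254 usable): 192.168.99.0/24
Allocation: 192.168.96.0/24 (194 hosts, 254 usable); 192.168.97.0/24 (136 hosts, 254 usable); 192.168.98.0/24 (132 hosts, 254 usable); 192.168.99.0/24 (128 hosts, 254 usable)


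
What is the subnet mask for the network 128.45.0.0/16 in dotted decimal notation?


/16 means 16 network bits, 16 host bits
Binary: 11111111111111110000000000000000
Mask: 255.255.0.0


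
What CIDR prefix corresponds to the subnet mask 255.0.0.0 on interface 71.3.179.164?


Binary: 11111111.00000000.00000000.00000000
Count leading 1s
Prefix: /8


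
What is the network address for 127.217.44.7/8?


IP:   01111111.11011001.00101100.00000111
Mask: 11111111.00000000.00000000.00000000
AND operation:
Net:  01111111.00000000.00000000.00000000
Network: 127.0.0.0/8


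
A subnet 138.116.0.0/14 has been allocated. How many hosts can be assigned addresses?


Host bits = 32 - 14 = 18
Total addresses = 2^18 = 262144
Usable = total - 2 (network and broadcast)
Usable hosts: 262142


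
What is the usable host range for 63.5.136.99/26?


Network: 63.5.136.64
Broadcast: 63.5.136.127
First usable = network + 1
Last usable = broadcast - 1
Range: 63.5.136.65 to 63.5.136.126


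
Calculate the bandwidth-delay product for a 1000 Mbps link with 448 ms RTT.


BDP = bandwidth * RTT
= 1000 Mbps * 448 ms
= 1000 * 1e6 * 448 / 1000 bits
= 448000000 bits
= 56000000 bytes
= 54687.5 KB
BDP = 448000000 bits (56000000 bytes)


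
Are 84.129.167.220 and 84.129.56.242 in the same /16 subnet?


Mask: 255.255.0.0
84.129.167.220 AND mask = 84.129.0.0
84.129.56.242 AND mask = 84.129.0.0
Yes, same subnet (84.129.0.0)


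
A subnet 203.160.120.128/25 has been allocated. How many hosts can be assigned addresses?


Host bits = 32 - 25 = 7
Total addresses = 2^7 = 128
Usable = total - 2 (network and broadcast)
Usable hosts: 126


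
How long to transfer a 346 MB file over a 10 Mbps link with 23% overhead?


Effective throughput = 10 * (1 - 23/100) = 7.7 Mbps
File size in Mb = 346 * 8 = 2768 Mb
Time = 2768 / 7.7
Time = 359.4805 seconds


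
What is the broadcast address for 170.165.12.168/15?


Network: 170.164.0.0/15
Host bits = 17
Set all host bits to 1:
Broadcast: 170.165.255.255


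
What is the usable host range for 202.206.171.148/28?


Network: 202.206.171.144
Broadcast: 202.206.171.159
First usable = network + 1
Last usable = broadcast - 1
Range: 202.206.171.145 to 202.206.171.158


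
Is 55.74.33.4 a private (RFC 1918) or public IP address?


RFC 1918 private ranges:
  10.0.0.0/8 (10.0.0.0 - 10.255.255.255)
  172.16.0.0/12 (172.16.0.0 - 172.31.255.255)
  192.168.0.0/16 (192.168.0.0 - 192.168.255.255)
Public (not in any RFC 1918 range)


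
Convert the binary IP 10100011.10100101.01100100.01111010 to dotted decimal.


10100011 = 163
10100101 = 165
01100100 = 100
01111010 = 122
IP: 163.165.100.122


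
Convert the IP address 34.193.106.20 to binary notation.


34 = 00100010
193 = 11000001
106 = 01101010
20 = 00010100
Binary: 00100010.11000001.01101010.00010100


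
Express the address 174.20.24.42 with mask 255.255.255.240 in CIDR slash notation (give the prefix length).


Binary: 11111111.11111111.11111111.11110000
Count leading 1s
Prefix: /28


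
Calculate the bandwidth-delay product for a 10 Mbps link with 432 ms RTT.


BDP = bandwidth * RTT
= 10 Mbps * 432 ms
= 10 * 1e6 * 432 / 1000 bits
= 4320000 bits
= 540000 bytes
= 527.3438 KB
BDP = 4320000 bits (540000 bytes)


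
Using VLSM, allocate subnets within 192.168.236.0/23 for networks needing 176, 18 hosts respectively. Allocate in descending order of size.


176 hosts -> /24 (254 usable): 192.168.236.0/24
18 hosts -> /27 (30 usable): 192.168.237.0/27
Allocation: 192.168.236.0/24 (176 hosts, 254 usable); 192.168.237.0/27 (18 hosts, 30 usable)


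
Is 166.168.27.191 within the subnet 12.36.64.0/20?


Subnet network: 12.36.64.0
Test IP AND mask: 166.168.16.0
No, 166.168.27.191 is not in 12.36.64.0/20


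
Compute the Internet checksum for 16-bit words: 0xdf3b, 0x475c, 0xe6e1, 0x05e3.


Sum all words (with carry folding):
+ 0xdf3b = 0xdf3b
+ 0x475c = 0x2698
+ 0xe6e1 = 0x0d7a
+ 0x05e3 = 0x135d
One's complement: ~0x135d
Checksum = 0xeca2


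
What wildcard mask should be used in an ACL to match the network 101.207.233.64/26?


Subnet mask: 255.255.255.192
Wildcard = 255.255.255.255 - subnet mask
255 - 255 = 0
255 - 255 = 0
255 - 255 = 0
255 - 192 = 63
Wildcard: 0.0.0.63


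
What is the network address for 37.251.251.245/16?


IP:   00100101.11111011.11111011.11110101
Mask: 11111111.11111111.00000000.00000000
AND operation:
Net:  00100101.11111011.00000000.00000000
Network: 37.251.0.0/16


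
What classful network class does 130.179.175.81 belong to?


First octet: 130
Binary: 10000010
10xxxxxx -> Class B (128-191)
Class B, default mask 255.255.0.0 (/16)


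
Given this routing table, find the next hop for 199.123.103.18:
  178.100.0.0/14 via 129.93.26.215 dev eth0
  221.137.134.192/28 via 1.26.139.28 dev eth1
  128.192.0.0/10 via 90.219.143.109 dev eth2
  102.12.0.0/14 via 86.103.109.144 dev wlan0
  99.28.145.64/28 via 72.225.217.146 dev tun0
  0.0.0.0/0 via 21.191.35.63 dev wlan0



Longest prefix match for 199.123.103.18:
  /14 178.100.0.0: no
  /28 221.137.134.192: no
  /10 128.192.0.0: no
  /14 102.12.0.0: no
  /28 99.28.145.64: no
  /0 0.0.0.0: MATCH
Selected: next-hop 21.191.35.63 via wlan0 (matched /0)


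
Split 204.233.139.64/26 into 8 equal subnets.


New prefix = 26 + 3 = 29
Each subnet has 8 addresses
  204.233.139.64/29
  204.233.139.72/29
  204.233.139.80/29
  204.233.139.88/29
  204.233.139.96/29
  204.233.139.104/29
  204.233.139.112/29
  204.233.139.120/29
Subnets: 204.233.139.64/29, 204.233.139.72/29, 204.233.139.80/29, 204.233.139.88/29, 204.233.139.96/29, 204.233.139.104/29, 204.233.139.112/29, 204.233.139.120/29


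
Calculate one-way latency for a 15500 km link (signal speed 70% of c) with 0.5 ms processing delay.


Speed = 0.7 * 3e5 km/s = 210000 km/s
Propagation delay = 15500 / 210000 = 0.0738 s = 73.8095 ms
Processing delay = 0.5 ms
Total one-way latency = 74.3095 ms


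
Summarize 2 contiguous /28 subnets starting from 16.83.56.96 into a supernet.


Original prefix: /28
Number of subnets: 2 = 2^1
New prefix = 28 - 1 = 27
Supernet: 16.83.56.96/27


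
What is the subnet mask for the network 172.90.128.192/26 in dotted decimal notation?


/26 means 26 network bits, 6 host bits
Binary: 11111111111111111111111111000000
Mask: 255.255.255.192


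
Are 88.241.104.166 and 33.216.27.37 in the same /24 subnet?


Mask: 255.255.255.0
88.241.104.166 AND mask = 88.241.104.0
33.216.27.37 AND mask = 33.216.27.0
No, different subnets (88.241.104.0 vs 33.216.27.0)


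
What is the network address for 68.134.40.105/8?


IP:   01000100.10000110.00101000.01101001
Mask: 11111111.00000000.00000000.00000000
AND operation:
Net:  01000100.00000000.00000000.00000000
Network: 68.0.0.0/8


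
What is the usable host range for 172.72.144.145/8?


Network: 172.0.0.0
Broadcast: 172.255.255.255
First usable = network + 1
Last usable = broadcast - 1
Range: 172.0.0.1 to 172.255.255.254


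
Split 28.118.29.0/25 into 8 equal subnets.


New prefix = 25 + 3 = 28
Each subnet has 16 addresses
  28.118.29.0/28
  28.118.29.16/28
  28.118.29.32/28
  28.118.29.48/28
  28.118.29.64/28
  28.118.29.80/28
  28.118.29.96/28
  28.118.29.112/28
Subnets: 28.118.29.0/28, 28.118.29.16/28, 28.118.29.32/28, 28.118.29.48/28, 28.118.29.64/28, 28.118.29.80/28, 28.118.29.96/28, 28.118.29.112/28


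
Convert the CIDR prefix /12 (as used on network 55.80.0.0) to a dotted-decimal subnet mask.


/12 means 12 network bits, 20 host bits
Binary: 11111111111100000000000000000000
Mask: 255.240.0.0


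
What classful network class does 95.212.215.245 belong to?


First octet: 95
Binary: 01011111
0xxxxxxx -> Class A (1-126)
Class A, default mask 255.0.0.0 (/8)


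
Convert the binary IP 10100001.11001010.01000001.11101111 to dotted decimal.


10100001 = 161
11001010 = 202
01000001 = 65
11101111 = 239
IP: 161.202.65.239


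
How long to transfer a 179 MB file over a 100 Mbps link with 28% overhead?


Effective throughput = 100 * (1 - 28/100) = 72 Mbps
File size in Mb = 179 * 8 = 1432 Mb
Time = 1432 / 72
Time = 19.8889 seconds


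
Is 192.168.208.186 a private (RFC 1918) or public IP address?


RFC 1918 private ranges:
  10.0.0.0/8 (10.0.0.0 - 10.255.255.255)
  172.16.0.0/12 (172.16.0.0 - 172.31.255.255)
  192.168.0.0/16 (192.168.0.0 - 192.168.255.255)
Private (in 192.168.0.0/16)


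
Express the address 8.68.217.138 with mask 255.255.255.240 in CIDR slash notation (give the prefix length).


Binary: 11111111.11111111.11111111.11110000
Count leading 1s
Prefix: /28


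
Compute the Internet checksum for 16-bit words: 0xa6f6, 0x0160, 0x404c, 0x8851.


Sum all words (with carry folding):
+ 0xa6f6 = 0xa6f6
+ 0x0160 = 0xa856
+ 0x404c = 0xe8a2
+ 0x8851 = 0x70f4
One's complement: ~0x70f4
Checksum = 0x8f0b


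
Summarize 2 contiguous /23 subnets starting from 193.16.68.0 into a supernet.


Original prefix: /23
Number of subnets: 2 = 2^1
New prefix = 23 - 1 = 22
Supernet: 193.16.68.0/22


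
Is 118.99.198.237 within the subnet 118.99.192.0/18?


Subnet network: 118.99.192.0
Test IP AND mask: 118.99.192.0
Yes, 118.99.198.237 is in 118.99.192.0/18


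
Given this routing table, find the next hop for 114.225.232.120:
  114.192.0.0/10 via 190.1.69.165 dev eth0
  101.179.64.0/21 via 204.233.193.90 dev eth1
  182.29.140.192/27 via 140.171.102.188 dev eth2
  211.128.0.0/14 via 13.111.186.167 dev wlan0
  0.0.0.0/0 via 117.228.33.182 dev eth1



Longest prefix match for 114.225.232.120:
  /10 114.192.0.0: MATCH
  /21 101.179.64.0: no
  /27 182.29.140.192: no
  /14 211.128.0.0: no
  /0 0.0.0.0: MATCH
Selected: next-hop 190.1.69.165 via eth0 (matched /10)


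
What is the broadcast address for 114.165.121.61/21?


Network: 114.165.120.0/21
Host bits = 11
Set all host bits to 1:
Broadcast: 114.165.127.255


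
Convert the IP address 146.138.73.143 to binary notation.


146 = 10010010
138 = 10001010
73 = 01001001
143 = 10001111
Binary: 10010010.10001010.01001001.10001111


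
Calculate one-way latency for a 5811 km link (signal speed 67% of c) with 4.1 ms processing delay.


Speed = 0.67 * 3e5 km/s = 201000 km/s
Propagation delay = 5811 / 201000 = 0.0289 s = 28.9104 ms
Processing delay = 4.1 ms
Total one-way latency = 33.0104 ms


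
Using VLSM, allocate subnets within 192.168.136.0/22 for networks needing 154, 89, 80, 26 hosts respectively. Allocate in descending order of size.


154 hosts -> /24 (254 usable): 192.168.136.0/24
89 hosts -> /25 (126 usable): 192.168.137.0/25
80 hosts -> /25 (126 usable): 192.168.137.128/25
26 hosts -> /27 (30 usable): 192.168.138.0/27
Allocation: 192.168.136.0/24 (154 hosts, 254 usable); 192.168.137.0/25 (89 hosts, 126 usable); 192.168.137.128/25 (80 hosts, 126 usable); 192.168.138.0/27 (26 hosts, 30 usable)


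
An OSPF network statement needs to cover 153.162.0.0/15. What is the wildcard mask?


Subnet mask: 255.254.0.0
Wildcard = 255.255.255.255 - subnet mask
255 - 255 = 0
255 - 254 = 1
255 - 0 = 255
255 - 0 = 255
Wildcard: 0.1.255.255


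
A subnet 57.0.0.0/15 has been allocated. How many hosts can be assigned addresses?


Host bits = 32 - 15 = 17
Total addresses = 2^17 = 131072
Usable = total - 2 (network and broadcast)
Usable hosts: 131070


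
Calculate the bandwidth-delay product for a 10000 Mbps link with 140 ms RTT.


BDP = bandwidth * RTT
= 10000 Mbps * 140 ms
= 10000 * 1e6 * 140 / 1000 bits
= 1400000000 bits
= 175000000 bytes
= 170898.4375 KB
BDP = 1400000000 bits (175000000 bytes)


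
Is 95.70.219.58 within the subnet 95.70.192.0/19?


Subnet network: 95.70.192.0
Test IP AND mask: 95.70.192.0
Yes, 95.70.219.58 is in 95.70.192.0/19


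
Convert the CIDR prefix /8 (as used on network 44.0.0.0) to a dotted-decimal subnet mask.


/8 means 8 network bits, 24 host bits
Binary: 11111111000000000000000000000000
Mask: 255.0.0.0


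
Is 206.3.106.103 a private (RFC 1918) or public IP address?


RFC 1918 private ranges:
  10.0.0.0/8 (10.0.0.0 - 10.255.255.255)
  172.16.0.0/12 (172.16.0.0 - 172.31.255.255)
  192.168.0.0/16 (192.168.0.0 - 192.168.255.255)
Public (not in any RFC 1918 range)


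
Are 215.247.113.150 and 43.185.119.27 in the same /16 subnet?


Mask: 255.255.0.0
215.247.113.150 AND mask = 215.247.0.0
43.185.119.27 AND mask = 43.185.0.0
No, different subnets (215.247.0.0 vs 43.185.0.0)


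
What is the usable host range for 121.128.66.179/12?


Network: 121.128.0.0
Broadcast: 121.143.255.255
First usable = network + 1
Last usable = broadcast - 1
Range: 121.128.0.1 to 121.143.255.254


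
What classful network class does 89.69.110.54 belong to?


First octet: 89
Binary: 01011001
0xxxxxxx -> Class A (1-126)
Class A, default mask 255.0.0.0 (/8)


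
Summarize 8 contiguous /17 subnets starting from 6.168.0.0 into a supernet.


Original prefix: /17
Number of subnets: 8 = 2^3
New prefix = 17 - 3 = 14
Supernet: 6.168.0.0/14


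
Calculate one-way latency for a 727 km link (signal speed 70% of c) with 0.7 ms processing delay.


Speed = 0.7 * 3e5 km/s = 210000 km/s
Propagation delay = 727 / 210000 = 0.0035 s = 3.4619 ms
Processing delay = 0.7 ms
Total one-way latency = 4.1619 ms


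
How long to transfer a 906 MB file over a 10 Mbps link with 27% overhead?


Effective throughput = 10 * (1 - 27/100) = 7.3 Mbps
File size in Mb = 906 * 8 = 7248 Mb
Time = 7248 / 7.3
Time = 992.8767 seconds


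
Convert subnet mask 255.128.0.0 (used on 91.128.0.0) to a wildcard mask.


Subnet mask: 255.128.0.0
Wildcard = 255.255.255.255 - subnet mask
255 - 255 = 0
255 - 128 = 127
255 - 0 = 255
255 - 0 = 255
Wildcard: 0.127.255.255


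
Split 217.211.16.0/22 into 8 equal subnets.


New prefix = 22 + 3 = 25
Each subnet has 128 addresses
  217.211.16.0/25
  217.211.16.128/25
  217.211.17.0/25
  217.211.17.128/25
  217.211.18.0/25
  217.211.18.128/25
  217.211.19.0/25
  217.211.19.128/25
Subnets: 217.211.16.0/25, 217.211.16.128/25, 217.211.17.0/25, 217.211.17.128/25, 217.211.18.0/25, 217.211.18.128/25, 217.211.19.0/25, 217.211.19.128/25


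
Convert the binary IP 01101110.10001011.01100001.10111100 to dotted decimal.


01101110 = 110
10001011 = 139
01100001 = 97
10111100 = 188
IP: 110.139.97.188


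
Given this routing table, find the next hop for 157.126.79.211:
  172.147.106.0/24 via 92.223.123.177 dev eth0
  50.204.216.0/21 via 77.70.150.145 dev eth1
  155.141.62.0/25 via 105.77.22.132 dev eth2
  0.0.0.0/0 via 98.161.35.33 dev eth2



Longest prefix match for 157.126.79.211:
  /24 172.147.106.0: no
  /21 50.204.216.0: no
  /25 155.141.62.0: no
  /0 0.0.0.0: MATCH
Selected: next-hop 98.161.35.33 via eth2 (matched /0)


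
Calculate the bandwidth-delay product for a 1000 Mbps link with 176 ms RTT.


BDP = bandwidth * RTT
= 1000 Mbps * 176 ms
= 1000 * 1e6 * 176 / 1000 bits
= 176000000 bits
= 22000000 bytes
= 21484.375 KB
BDP = 176000000 bits (22000000 bytes)


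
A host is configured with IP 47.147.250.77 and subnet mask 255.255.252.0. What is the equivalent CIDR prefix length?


Binary: 11111111.11111111.11111100.00000000
Count leading 1s
Prefix: /22


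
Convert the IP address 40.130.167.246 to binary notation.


40 = 00101000
130 = 10000010
167 = 10100111
246 = 11110110
Binary: 00101000.10000010.10100111.11110110


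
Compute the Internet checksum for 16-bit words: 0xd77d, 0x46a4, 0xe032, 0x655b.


Sum all words (with carry folding):
+ 0xd77d = 0xd77d
+ 0x46a4 = 0x1e22
+ 0xe032 = 0xfe54
+ 0x655b = 0x63b0
One's complement: ~0x63b0
Checksum = 0x9c4f


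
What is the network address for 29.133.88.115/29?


IP:   00011101.10000101.01011000.01110011
Mask: 11111111.11111111.11111111.11111000
AND operation:
Net:  00011101.10000101.01011000.01110000
Network: 29.133.88.112/29


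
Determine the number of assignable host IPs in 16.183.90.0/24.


Host bits = 32 - 24 = 8
Total addresses = 2^8 = 256
Usable = total - 2 (network and broadcast)
Usable hosts: 254


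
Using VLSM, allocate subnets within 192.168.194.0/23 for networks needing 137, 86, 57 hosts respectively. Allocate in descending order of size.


137 hosts -> /24 (254 usable): 192.168.194.0/24
86 hosts -> /25 (126 usable): 192.168.195.0/25
57 hosts -> /26 (62 usable): 192.168.195.128/26
Allocation: 192.168.194.0/24 (137 hosts, 254 usable); 192.168.195.0/25 (86 hosts, 126 usable); 192.168.195.128/26 (57 hosts, 62 usable)


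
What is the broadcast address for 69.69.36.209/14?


Network: 69.68.0.0/14
Host bits = 18
Set all host bits to 1:
Broadcast: 69.71.255.255


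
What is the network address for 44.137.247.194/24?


IP:   00101100.10001001.11110111.11000010
Mask: 11111111.11111111.11111111.00000000
AND operation:
Net:  00101100.10001001.11110111.00000000
Network: 44.137.247.0/24


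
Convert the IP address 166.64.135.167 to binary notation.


166 = 10100110
64 = 01000000
135 = 10000111
167 = 10100111
Binary: 10100110.01000000.10000111.10100111


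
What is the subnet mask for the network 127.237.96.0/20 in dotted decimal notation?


/20 means 20 network bits, 12 host bits
Binary: 11111111111111111111000000000000
Mask: 255.255.240.0


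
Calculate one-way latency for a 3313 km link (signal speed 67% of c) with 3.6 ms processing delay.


Speed = 0.67 * 3e5 km/s = 201000 km/s
Propagation delay = 3313 / 201000 = 0.0165 s = 16.4826 ms
Processing delay = 3.6 ms
Total one-way latency = 20.0826 ms


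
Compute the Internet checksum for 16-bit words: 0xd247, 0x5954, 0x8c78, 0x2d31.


Sum all words (with carry folding):
+ 0xd247 = 0xd247
+ 0x5954 = 0x2b9c
+ 0x8c78 = 0xb814
+ 0x2d31 = 0xe545
One's complement: ~0xe545
Checksum = 0x1aba


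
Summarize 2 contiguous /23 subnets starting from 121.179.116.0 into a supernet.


Original prefix: /23
Number of subnets: 2 = 2^1
New prefix = 23 - 1 = 22
Supernet: 121.179.116.0/22


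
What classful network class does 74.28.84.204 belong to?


First octet: 74
Binary: 01001010
0xxxxxxx -> Class A (1-126)
Class A, default mask 255.0.0.0 (/8)


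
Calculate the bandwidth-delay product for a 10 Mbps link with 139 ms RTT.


BDP = bandwidth * RTT
= 10 Mbps * 139 ms
= 10 * 1e6 * 139 / 1000 bits
= 1390000 bits
= 173750 bytes
= 169.6777 KB
BDP = 1390000 bits (173750 bytes)


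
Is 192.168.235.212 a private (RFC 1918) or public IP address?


RFC 1918 private ranges:
  10.0.0.0/8 (10.0.0.0 - 10.255.255.255)
  172.16.0.0/12 (172.16.0.0 - 172.31.255.255)
  192.168.0.0/16 (192.168.0.0 - 192.168.255.255)
Private (in 192.168.0.0/16)


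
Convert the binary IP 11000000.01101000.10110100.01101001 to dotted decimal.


11000000 = 192
01101000 = 104
10110100 = 180
01101001 = 105
IP: 192.104.180.105


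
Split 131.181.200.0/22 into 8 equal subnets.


New prefix = 22 + 3 = 25
Each subnet has 128 addresses
  131.181.200.0/25
  131.181.200.128/25
  131.181.201.0/25
  131.181.201.128/25
  131.181.202.0/25
  131.181.202.128/25
  131.181.203.0/25
  131.181.203.128/25
Subnets: 131.181.200.0/25, 131.181.200.128/25, 131.181.201.0/25, 131.181.201.128/25, 131.181.202.0/25, 131.181.202.128/25, 131.181.203.0/25, 131.181.203.128/25


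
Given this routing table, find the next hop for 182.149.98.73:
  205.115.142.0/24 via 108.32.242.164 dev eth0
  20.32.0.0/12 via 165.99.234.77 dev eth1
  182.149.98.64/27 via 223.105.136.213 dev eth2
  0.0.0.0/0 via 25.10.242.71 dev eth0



Longest prefix match for 182.149.98.73:
  /24 205.115.142.0: no
  /12 20.32.0.0: no
  /27 182.149.98.64: MATCH
  /0 0.0.0.0: MATCH
Selected: next-hop 223.105.136.213 via eth2 (matched /27)


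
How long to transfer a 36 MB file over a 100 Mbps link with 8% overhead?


Effective throughput = 100 * (1 - 8/100) = 92 Mbps
File size in Mb = 36 * 8 = 288 Mb
Time = 288 / 92
Time = 3.1304 seconds


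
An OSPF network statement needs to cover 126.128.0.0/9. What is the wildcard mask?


Subnet mask: 255.128.0.0
Wildcard = 255.255.255.255 - subnet mask
255 - 255 = 0
255 - 128 = 127
255 - 0 = 255
255 - 0 = 255
Wildcard: 0.127.255.255


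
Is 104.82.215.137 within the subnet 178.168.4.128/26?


Subnet network: 178.168.4.128
Test IP AND mask: 104.82.215.128
No, 104.82.215.137 is not in 178.168.4.128/26


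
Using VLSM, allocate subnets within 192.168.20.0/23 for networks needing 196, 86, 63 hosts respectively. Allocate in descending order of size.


196 hosts -> /24 (254 usable): 192.168.20.0/24
86 hosts -> /25 (126 usable): 192.168.21.0/25
63 hosts -> /25 (126 usable): 192.168.21.128/25
Allocation: 192.168.20.0/24 (196 hosts, 254 usable); 192.168.21.0/25 (86 hosts, 126 usable); 192.168.21.128/25 (63 hosts, 126 usable)


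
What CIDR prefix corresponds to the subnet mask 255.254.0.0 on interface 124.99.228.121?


Binary: 11111111.11111110.00000000.00000000
Count leading 1s
Prefix: /15


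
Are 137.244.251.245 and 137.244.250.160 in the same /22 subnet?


Mask: 255.255.252.0
137.244.251.245 AND mask = 137.244.248.0
137.244.250.160 AND mask = 137.244.248.0
Yes, same subnet (137.244.248.0)


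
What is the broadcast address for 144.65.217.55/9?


Network: 144.0.0.0/9
Host bits = 23
Set all host bits to 1:
Broadcast: 144.127.255.255


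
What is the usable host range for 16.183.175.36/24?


Network: 16.183.175.0
Broadcast: 16.183.175.255
First usable = network + 1
Last usable = broadcast - 1
Range: 16.183.175.1 to 16.183.175.254


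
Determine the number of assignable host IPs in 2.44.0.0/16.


Host bits = 32 - 16 = 16
Total addresses = 2^16 = 65536
Usable = total - 2 (network and broadcast)
Usable hosts: 65534


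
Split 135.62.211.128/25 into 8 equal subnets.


New prefix = 25 + 3 = 28
Each subnet has 16 addresses
  135.62.211.128/28
  135.62.211.144/28
  135.62.211.160/28
  135.62.211.176/28
  135.62.211.192/28
  135.62.211.208/28
  135.62.211.224/28
  135.62.211.240/28
Subnets: 135.62.211.128/28, 135.62.211.144/28, 135.62.211.160/28, 135.62.211.176/28, 135.62.211.192/28, 135.62.211.208/28, 135.62.211.224/28, 135.62.211.240/28


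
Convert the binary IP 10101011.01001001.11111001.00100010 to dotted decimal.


10101011 = 171
01001001 = 73
11111001 = 249
00100010 = 34
IP: 171.73.249.34


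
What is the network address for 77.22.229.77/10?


IP:   01001101.00010110.11100101.01001101
Mask: 11111111.11000000.00000000.00000000
AND operation:
Net:  01001101.00000000.00000000.00000000
Network: 77.0.0.0/10


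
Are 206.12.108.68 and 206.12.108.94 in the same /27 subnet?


Mask: 255.255.255.224
206.12.108.68 AND mask = 206.12.108.64
206.12.108.94 AND mask = 206.12.108.64
Yes, same subnet (206.12.108.64)


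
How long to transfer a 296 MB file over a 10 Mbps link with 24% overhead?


Effective throughput = 10 * (1 - 24/100) = 7.6 Mbps
File size in Mb = 296 * 8 = 2368 Mb
Time = 2368 / 7.6
Time = 311.5789 seconds


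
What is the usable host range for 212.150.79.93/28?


Network: 212.150.79.80
Broadcast: 212.150.79.95
First usable = network + 1
Last usable = broadcast - 1
Range: 212.150.79.81 to 212.150.79.94


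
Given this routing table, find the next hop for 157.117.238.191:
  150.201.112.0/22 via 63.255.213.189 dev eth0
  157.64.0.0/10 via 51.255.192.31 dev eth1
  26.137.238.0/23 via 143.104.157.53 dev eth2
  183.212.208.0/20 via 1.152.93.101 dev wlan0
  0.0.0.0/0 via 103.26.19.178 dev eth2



Longest prefix match for 157.117.238.191:
  /22 150.201.112.0: no
  /10 157.64.0.0: MATCH
  /23 26.137.238.0: no
  /20 183.212.208.0: no
  /0 0.0.0.0: MATCH
Selected: next-hop 51.255.192.31 via eth1 (matched /10)


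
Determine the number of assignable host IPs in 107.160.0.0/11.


Host bits = 32 - 11 = 21
Total addresses = 2^21 = 2097152
Usable = total - 2 (network and broadcast)
Usable hosts: 2097150


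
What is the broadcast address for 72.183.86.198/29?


Network: 72.183.86.192/29
Host bits = 3
Set all host bits to 1:
Broadcast: 72.183.86.199


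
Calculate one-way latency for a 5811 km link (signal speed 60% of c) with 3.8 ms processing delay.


Speed = 0.6 * 3e5 km/s = 180000 km/s
Propagation delay = 5811 / 180000 = 0.0323 s = 32.2833 ms
Processing delay = 3.8 ms
Total one-way latency = 36.0833 ms


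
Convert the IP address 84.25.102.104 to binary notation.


84 = 01010100
25 = 00011001
102 = 01100110
104 = 01101000
Binary: 01010100.00011001.01100110.01101000


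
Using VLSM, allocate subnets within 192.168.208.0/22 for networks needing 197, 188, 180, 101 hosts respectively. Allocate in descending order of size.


197 hosts -> /24 (254 usable): 192.168.208.0/24
188 hosts -> /24 (254 usable): 192.168.209.0/24
180 hosts -> /24 (254 usable): 192.168.210.0/24
101 hosts -> /25 (126 usable): 192.168.211.0/25
Allocation: 192.168.208.0/24 (197 hosts, 254 usable); 192.168.209.0/24 (188 hosts, 254 usable); 192.168.210.0/24 (180 hosts, 254 usable); 192.168.211.0/25 (101 hosts, 126 usable)


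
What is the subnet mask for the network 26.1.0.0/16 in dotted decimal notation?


/16 means 16 network bits, 16 host bits
Binary: 11111111111111110000000000000000
Mask: 255.255.0.0


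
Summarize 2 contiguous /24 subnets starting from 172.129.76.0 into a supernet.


Original prefix: /24
Number of subnets: 2 = 2^1
New prefix = 24 - 1 = 23
Supernet: 172.129.76.0/23


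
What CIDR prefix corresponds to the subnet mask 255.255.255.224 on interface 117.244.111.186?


Binary: 11111111.11111111.11111111.11100000
Count leading 1s
Prefix: /27


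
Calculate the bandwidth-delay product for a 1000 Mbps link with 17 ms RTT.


BDP = bandwidth * RTT
= 1000 Mbps * 17 ms
= 1000 * 1e6 * 17 / 1000 bits
= 17000000 bits
= 2125000 bytes
= 2075.1953 KB
BDP = 17000000 bits (2125000 bytes)


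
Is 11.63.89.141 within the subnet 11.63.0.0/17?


Subnet network: 11.63.0.0
Test IP AND mask: 11.63.0.0
Yes, 11.63.89.141 is in 11.63.0.0/17


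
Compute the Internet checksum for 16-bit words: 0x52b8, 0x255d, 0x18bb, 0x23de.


Sum all words (with carry folding):
+ 0x52b8 = 0x52b8
+ 0x255d = 0x7815
+ 0x18bb = 0x90d0
+ 0x23de = 0xb4ae
One's complement: ~0xb4ae
Checksum = 0x4b51


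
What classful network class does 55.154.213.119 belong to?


First octet: 55
Binary: 00110111
0xxxxxxx -> Class A (1-126)
Class A, default mask 255.0.0.0 (/8)


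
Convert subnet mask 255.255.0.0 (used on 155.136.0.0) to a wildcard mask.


Subnet mask: 255.255.0.0
Wildcard = 255.255.255.255 - subnet mask
255 - 255 = 0
255 - 255 = 0
255 - 0 = 255
255 - 0 = 255
Wildcard: 0.0.255.255


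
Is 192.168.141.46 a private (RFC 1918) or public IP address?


RFC 1918 private ranges:
  10.0.0.0/8 (10.0.0.0 - 10.255.255.255)
  172.16.0.0/12 (172.16.0.0 - 172.31.255.255)
  192.168.0.0/16 (192.168.0.0 - 192.168.255.255)
Private (in 192.168.0.0/16)


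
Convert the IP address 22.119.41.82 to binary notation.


22 = 00010110
119 = 01110111
41 = 00101001
82 = 01010010
Binary: 00010110.01110111.00101001.01010010


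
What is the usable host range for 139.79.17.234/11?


Network: 139.64.0.0
Broadcast: 139.95.255.255
First usable = network + 1
Last usable = broadcast - 1
Range: 139.64.0.1 to 139.95.255.254


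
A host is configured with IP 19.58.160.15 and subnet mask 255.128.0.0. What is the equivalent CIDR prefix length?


Binary: 11111111.10000000.00000000.00000000
Count leading 1s
Prefix: /9


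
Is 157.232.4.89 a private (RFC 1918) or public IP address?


RFC 1918 private ranges:
  10.0.0.0/8 (10.0.0.0 - 10.255.255.255)
  172.16.0.0/12 (172.16.0.0 - 172.31.255.255)
  192.168.0.0/16 (192.168.0.0 - 192.168.255.255)
Public (not in any RFC 1918 range)


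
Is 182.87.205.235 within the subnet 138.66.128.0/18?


Subnet network: 138.66.128.0
Test IP AND mask: 182.87.192.0
No, 182.87.205.235 is not in 138.66.128.0/18


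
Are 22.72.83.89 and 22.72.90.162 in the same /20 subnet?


Mask: 255.255.240.0
22.72.83.89 AND mask = 22.72.80.0
22.72.90.162 AND mask = 22.72.80.0
Yes, same subnet (22.72.80.0)


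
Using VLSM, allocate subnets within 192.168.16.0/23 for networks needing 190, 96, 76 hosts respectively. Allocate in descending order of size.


190 hosts -> /24 (254 usable): 192.168.16.0/24
96 hosts -> /25 (126 usable): 192.168.17.0/25
76 hosts -> /25 (126 usable): 192.168.17.128/25
Allocation: 192.168.16.0/24 (190 hosts, 254 usable); 192.168.17.0/25 (96 hosts, 126 usable); 192.168.17.128/25 (76 hosts, 126 usable)


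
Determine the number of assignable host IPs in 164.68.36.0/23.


Host bits = 32 - 23 = 9
Total addresses = 2^9 = 512
Usable = total - 2 (network and broadcast)
Usable hosts: 510


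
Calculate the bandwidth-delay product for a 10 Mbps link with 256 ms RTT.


BDP = bandwidth * RTT
= 10 Mbps * 256 ms
= 10 * 1e6 * 256 / 1000 bits
= 2560000 bits
= 320000 bytes
= 312.5 KB
BDP = 2560000 bits (320000 bytes)


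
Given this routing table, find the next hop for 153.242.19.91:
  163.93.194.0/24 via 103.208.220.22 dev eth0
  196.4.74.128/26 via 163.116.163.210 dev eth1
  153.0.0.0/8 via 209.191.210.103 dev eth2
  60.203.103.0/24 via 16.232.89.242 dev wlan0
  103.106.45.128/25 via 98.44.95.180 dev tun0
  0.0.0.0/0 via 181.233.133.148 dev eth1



Longest prefix match for 153.242.19.91:
  /24 163.93.194.0: no
  /26 196.4.74.128: no
  /8 153.0.0.0: MATCH
  /24 60.203.103.0: no
  /25 103.106.45.128: no
  /0 0.0.0.0: MATCH
Selected: next-hop 209.191.210.103 via eth2 (matched /8)


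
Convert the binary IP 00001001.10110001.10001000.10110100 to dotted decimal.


00001001 = 9
10110001 = 177
10001000 = 136
10110100 = 180
IP: 9.177.136.180


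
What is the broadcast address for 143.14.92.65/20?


Network: 143.14.80.0/20
Host bits = 12
Set all host bits to 1:
Broadcast: 143.14.95.255


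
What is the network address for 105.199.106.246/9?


IP:   01101001.11000111.01101010.11110110
Mask: 11111111.10000000.00000000.00000000
AND operation:
Net:  01101001.10000000.00000000.00000000
Network: 105.128.0.0/9


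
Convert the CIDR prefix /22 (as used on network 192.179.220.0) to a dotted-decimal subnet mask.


/22 means 22 network bits, 10 host bits
Binary: 11111111111111111111110000000000
Mask: 255.255.252.0


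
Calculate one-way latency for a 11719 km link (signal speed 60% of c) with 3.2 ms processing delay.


Speed = 0.6 * 3e5 km/s = 180000 km/s
Propagation delay = 11719 / 180000 = 0.0651 s = 65.1056 ms
Processing delay = 3.2 ms
Total one-way latency = 68.3056 ms


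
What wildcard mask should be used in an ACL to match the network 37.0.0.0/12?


Subnet mask: 255.240.0.0
Wildcard = 255.255.255.255 - subnet mask
255 - 255 = 0
255 - 240 = 15
255 - 0 = 255
255 - 0 = 255
Wildcard: 0.15.255.255


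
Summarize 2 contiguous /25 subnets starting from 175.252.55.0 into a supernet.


Original prefix: /25
Number of subnets: 2 = 2^1
New prefix = 25 - 1 = 24
Supernet: 175.252.55.0/24


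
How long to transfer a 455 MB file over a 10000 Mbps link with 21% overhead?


Effective throughput = 10000 * (1 - 21/100) = 7900 Mbps
File size in Mb = 455 * 8 = 3640 Mb
Time = 3640 / 7900
Time = 0.4608 seconds


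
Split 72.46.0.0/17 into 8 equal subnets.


New prefix = 17 + 3 = 20
Each subnet has 4096 addresses
  72.46.0.0/20
  72.46.16.0/20
  72.46.32.0/20
  72.46.48.0/20
  72.46.64.0/20
  72.46.80.0/20
  72.46.96.0/20
  72.46.112.0/20
Subnets: 72.46.0.0/20, 72.46.16.0/20, 72.46.32.0/20, 72.46.48.0/20, 72.46.64.0/20, 72.46.80.0/20, 72.46.96.0/20, 72.46.112.0/20


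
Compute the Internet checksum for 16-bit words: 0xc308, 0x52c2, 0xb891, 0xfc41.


Sum all words (with carry folding):
+ 0xc308 = 0xc308
+ 0x52c2 = 0x15cb
+ 0xb891 = 0xce5c
+ 0xfc41 = 0xca9e
One's complement: ~0xca9e
Checksum = 0x3561


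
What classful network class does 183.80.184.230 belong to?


First octet: 183
Binary: 10110111
10xxxxxx -> Class B (128-191)
Class B, default mask 255.255.0.0 (/16)


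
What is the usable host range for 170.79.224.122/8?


Network: 170.0.0.0
Broadcast: 170.255.255.255
First usable = network + 1
Last usable = broadcast - 1
Range: 170.0.0.1 to 170.255.255.254


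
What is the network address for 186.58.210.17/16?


IP:   10111010.00111010.11010010.00010001
Mask: 11111111.11111111.00000000.00000000
AND operation:
Net:  10111010.00111010.00000000.00000000
Network: 186.58.0.0/16


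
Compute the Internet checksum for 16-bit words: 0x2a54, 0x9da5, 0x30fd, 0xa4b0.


Sum all words (with carry folding):
+ 0x2a54 = 0x2a54
+ 0x9da5 = 0xc7f9
+ 0x30fd = 0xf8f6
+ 0xa4b0 = 0x9da7
One's complement: ~0x9da7
Checksum = 0x6258


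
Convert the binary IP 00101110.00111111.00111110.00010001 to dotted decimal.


00101110 = 46
00111111 = 63
00111110 = 62
00010001 = 17
IP: 46.63.62.17


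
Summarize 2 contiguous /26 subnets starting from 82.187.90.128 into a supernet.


Original prefix: /26
Number of subnets: 2 = 2^1
New prefix = 26 - 1 = 25
Supernet: 82.187.90.128/25


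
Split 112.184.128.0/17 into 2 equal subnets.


New prefix = 17 + 1 = 18
Each subnet has 16384 addresses
  112.184.128.0/18
  112.184.192.0/18
Subnets: 112.184.128.0/18, 112.184.192.0/18


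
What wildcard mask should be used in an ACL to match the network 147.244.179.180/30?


Subnet mask: 255.255.255.252
Wildcard = 255.255.255.255 - subnet mask
255 - 255 = 0
255 - 255 = 0
255 - 255 = 0
255 - 252 = 3
Wildcard: 0.0.0.3


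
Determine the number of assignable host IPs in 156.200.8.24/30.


Host bits = 32 - 30 = 2
Total addresses = 2^2 = 4
Usable = total - 2 (network and broadcast)
Usable hosts: 2


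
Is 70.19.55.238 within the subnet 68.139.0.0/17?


Subnet network: 68.139.0.0
Test IP AND mask: 70.19.0.0
No, 70.19.55.238 is not in 68.139.0.0/17


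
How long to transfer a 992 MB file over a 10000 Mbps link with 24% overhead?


Effective throughput = 10000 * (1 - 24/100) = 7600 Mbps
File size in Mb = 992 * 8 = 7936 Mb
Time = 7936 / 7600
Time = 1.0442 seconds


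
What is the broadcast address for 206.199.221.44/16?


Network: 206.199.0.0/16
Host bits = 16
Set all host bits to 1:
Broadcast: 206.199.255.255


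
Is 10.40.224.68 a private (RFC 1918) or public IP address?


RFC 1918 private ranges:
  10.0.0.0/8 (10.0.0.0 - 10.255.255.255)
  172.16.0.0/12 (172.16.0.0 - 172.31.255.255)
  192.168.0.0/16 (192.168.0.0 - 192.168.255.255)
Private (in 10.0.0.0/8)


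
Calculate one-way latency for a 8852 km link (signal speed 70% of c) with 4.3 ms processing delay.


Speed = 0.7 * 3e5 km/s = 210000 km/s
Propagation delay = 8852 / 210000 = 0.0422 s = 42.1524 ms
Processing delay = 4.3 ms
Total one-way latency = 46.4524 ms


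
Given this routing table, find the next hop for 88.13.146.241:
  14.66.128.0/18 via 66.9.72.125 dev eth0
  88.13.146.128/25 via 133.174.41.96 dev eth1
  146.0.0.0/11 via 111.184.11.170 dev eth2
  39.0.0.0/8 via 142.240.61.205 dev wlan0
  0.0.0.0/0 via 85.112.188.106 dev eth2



Longest prefix match for 88.13.146.241:
  /18 14.66.128.0: no
  /25 88.13.146.128: MATCH
  /11 146.0.0.0: no
  /8 39.0.0.0: no
  /0 0.0.0.0: MATCH
Selected: next-hop 133.174.41.96 via eth1 (matched /25)


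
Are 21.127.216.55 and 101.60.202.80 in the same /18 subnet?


Mask: 255.255.192.0
21.127.216.55 AND mask = 21.127.192.0
101.60.202.80 AND mask = 101.60.192.0
No, different subnets (21.127.192.0 vs 101.60.192.0)


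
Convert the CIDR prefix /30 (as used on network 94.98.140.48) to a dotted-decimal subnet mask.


/30 means 30 network bits, 2 host bits
Binary: 11111111111111111111111111111100
Mask: 255.255.255.252


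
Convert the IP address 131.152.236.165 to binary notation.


131 = 10000011
152 = 10011000
236 = 11101100
165 = 10100101
Binary: 10000011.10011000.11101100.10100101


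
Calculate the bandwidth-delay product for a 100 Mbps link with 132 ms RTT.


BDP = bandwidth * RTT
= 100 Mbps * 132 ms
= 100 * 1e6 * 132 / 1000 bits
= 13200000 bits
= 1650000 bytes
= 1611.3281 KB
BDP = 13200000 bits (1650000 bytes)


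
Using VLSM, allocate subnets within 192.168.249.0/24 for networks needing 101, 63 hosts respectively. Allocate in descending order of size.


101 hosts -> /25 (126 usable): 192.168.249.0/25
63 hosts -> /25 (126 usable): 192.168.249.128/25
Allocation: 192.168.249.0/25 (101 hosts, 126 usable); 192.168.249.128/25 (63 hosts, 126 usable)


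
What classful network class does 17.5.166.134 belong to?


First octet: 17
Binary: 00010001
0xxxxxxx -> Class A (1-126)
Class A, default mask 255.0.0.0 (/8)


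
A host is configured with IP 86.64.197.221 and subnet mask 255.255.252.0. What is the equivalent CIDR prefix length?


Binary: 11111111.11111111.11111100.00000000
Count leading 1s
Prefix: /22


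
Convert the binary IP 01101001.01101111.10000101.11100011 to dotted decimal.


01101001 = 105
01101111 = 111
10000101 = 133
11100011 = 227
IP: 105.111.133.227
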